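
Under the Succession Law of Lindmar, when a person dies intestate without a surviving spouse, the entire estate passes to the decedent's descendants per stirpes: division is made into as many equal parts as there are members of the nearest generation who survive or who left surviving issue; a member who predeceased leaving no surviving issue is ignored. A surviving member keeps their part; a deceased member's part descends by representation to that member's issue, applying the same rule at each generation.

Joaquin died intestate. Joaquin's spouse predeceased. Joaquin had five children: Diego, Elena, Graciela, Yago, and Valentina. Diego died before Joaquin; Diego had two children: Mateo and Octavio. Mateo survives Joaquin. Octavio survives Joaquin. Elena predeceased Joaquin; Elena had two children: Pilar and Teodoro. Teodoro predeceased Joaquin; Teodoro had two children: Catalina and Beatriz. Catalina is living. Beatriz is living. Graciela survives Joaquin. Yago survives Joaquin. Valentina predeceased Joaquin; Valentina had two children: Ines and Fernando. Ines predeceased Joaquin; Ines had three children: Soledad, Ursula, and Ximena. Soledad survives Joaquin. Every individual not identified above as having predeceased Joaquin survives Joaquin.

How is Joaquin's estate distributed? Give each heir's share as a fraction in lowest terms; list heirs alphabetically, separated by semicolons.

Beatriz 1/20; Catalina 1/20; Fernando 1/10; Graciela 1/5; Mateo 1/10; Octavio 1/10; Pilar 1/10; Soledad 1/30; Ursula 1/30; Ximena 1/30; Yago 1/5

There is no surviving spouse, so the entire estate passes to Joaquin's descendants per stirpes.
The estate is divided into 5 equal shares of 1/5 among Diego, Elena, Graciela, Yago, Valentina.
Diego predeceased; the 1/5 allotted to Diego's branch passes to Diego's issue by representation.
The 1/5 is divided into 2 equal shares of 1/10 among Mateo, Octavio.
Mateo is living and takes 1/10.
Octavio is living and takes 1/10.
Elena predeceased; the 1/5 allotted to Elena's branch passes to Elena's issue by representation.
The 1/5 is divided into 2 equal shares of 1/10 among Pilar, Teodoro.
Pilar is living and takes 1/10.
Teodoro predeceased; the 1/10 allotted to Teodoro's branch passes to Teodoro's issue by representation.
The 1/10 is divided into 2 equal shares of 1/20 among Catalina, Beatriz.
Catalina is living and takes 1/20.
Beatriz is living and takes 1/20.
Graciela is living and takes 1/5.
Yago is living and takes 1/5.
Valentina predeceased; the 1/5 allotted to Valentina's branch passes to Valentina's issue by representation.
The 1/5 is divided into 2 equal shares of 1/10 among Ines, Fernando.
Ines predeceased; the 1/10 allotted to Ines's branch passes to Ines's issue by representation.
The 1/10 is divided into 3 equal shares of 1/30 among Soledad, Ursula, Ximena.
Soledad is living and takes 1/30.
Ursula is living and takes 1/30.
Ximena is living and takes 1/30.
Fernando is living and takes 1/10.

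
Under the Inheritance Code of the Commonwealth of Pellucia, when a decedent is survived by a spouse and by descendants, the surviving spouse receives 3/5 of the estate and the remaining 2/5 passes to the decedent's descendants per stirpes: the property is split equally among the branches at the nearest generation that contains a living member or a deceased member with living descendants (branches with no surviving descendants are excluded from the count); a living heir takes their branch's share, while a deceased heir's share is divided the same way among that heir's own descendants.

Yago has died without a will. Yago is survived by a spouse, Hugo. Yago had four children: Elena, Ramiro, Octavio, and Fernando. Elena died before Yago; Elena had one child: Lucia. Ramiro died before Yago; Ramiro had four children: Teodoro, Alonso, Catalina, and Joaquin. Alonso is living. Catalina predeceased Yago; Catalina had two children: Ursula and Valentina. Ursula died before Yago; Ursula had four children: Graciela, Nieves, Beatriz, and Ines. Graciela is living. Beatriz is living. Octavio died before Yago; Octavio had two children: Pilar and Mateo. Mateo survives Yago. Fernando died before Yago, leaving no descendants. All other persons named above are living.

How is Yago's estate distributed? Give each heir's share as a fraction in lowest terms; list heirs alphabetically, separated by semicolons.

Alonso 1/30; Beatriz 1/240; Graciela 1/240; Hugo 3/5; Ines 1/240; Joaquin 1/30; Lucia 2/15; Mateo 1/15; Nieves 1/240; Pilar 1/15; Teodoro 1/30; Valentina 1/60

Hugo, as surviving spouse, takes 3/5.
The remaining 2/5 passes to Yago's descendants per stirpes.
Fernando left no surviving issue, so that branch lapses and is disregarded.
The 2/5 is divided into 3 equal shares of 2/15 among Elena, Ramiro, Octavio.
Elena predeceased; the 2/15 allotted to Elena's branch passes to Elena's issue by representation.
Lucia is the sole taker at this level and receives the full 2/15.
Ramiro predeceased; the 2/15 allotted to Ramiro's branch passes to Ramiro's issue by representation.
The 2/15 is divided into 4 equal shares of 1/30 among Teodoro, Alonso, Catalina, Joaquin.
Teodoro is living and takes 1/30.
Alonso is living and takes 1/30.
Catalina predeceased; the 1/30 allotted to Catalina's branch passes to Catalina's issue by representation.
The 1/30 is divided into 2 equal shares of 1/60 among Ursula, Valentina.
Ursula predeceased; the 1/60 allotted to Ursula's branch passes to Ursula's issue by representation.
The 1/60 is divided into 4 equal shares of 1/240 among Graciela, Nieves, Beatriz, Ines.
Graciela is living and takes 1/240.
Nieves is living and takes 1/240.
Beatriz is living and takes 1/240.
Ines is living and takes 1/240.
Valentina is living and takes 1/60.
Joaquin is living and takes 1/30.
Octavio predeceased; the 2/15 allotted to Octavio's branch passes to Octavio's issue by representation.
The 2/15 is divided into 2 equal shares of 1/15 among Pilar, Mateo.
Pilar is living and takes 1/15.
Mateo is living and takes 1/15.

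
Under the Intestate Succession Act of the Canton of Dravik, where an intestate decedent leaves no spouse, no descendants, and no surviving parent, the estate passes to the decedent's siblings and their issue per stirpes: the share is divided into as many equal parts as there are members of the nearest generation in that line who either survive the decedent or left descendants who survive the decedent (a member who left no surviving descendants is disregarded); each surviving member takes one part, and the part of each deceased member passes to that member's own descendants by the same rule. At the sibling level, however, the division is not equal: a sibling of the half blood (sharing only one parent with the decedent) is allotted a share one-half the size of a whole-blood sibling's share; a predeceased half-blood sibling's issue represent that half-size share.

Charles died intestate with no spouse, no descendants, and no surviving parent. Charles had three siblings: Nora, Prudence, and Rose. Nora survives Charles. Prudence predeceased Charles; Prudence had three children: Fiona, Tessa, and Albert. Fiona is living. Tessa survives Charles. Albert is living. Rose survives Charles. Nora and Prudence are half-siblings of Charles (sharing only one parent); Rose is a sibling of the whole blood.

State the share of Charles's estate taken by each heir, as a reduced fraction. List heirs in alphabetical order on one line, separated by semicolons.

Albert 1/12; Fiona 1/12; Nora 1/4; Rose 1/2; Tessa 1/12

No spouse, descendants, or parent survives, so the estate passes to Charles's siblings per stirpes.
Half-blood siblings count for one-half the weight of whole-blood siblings at the initial division.
Dividing 1 in proportion to weights (total weight 2): Nora (weight 1/2) → 1/4; Prudence (weight 1/2) → 1/4; Rose (weight 1) → 1/2.
Nora is living and takes 1/4.
Prudence predeceased; the 1/4 allotted to Prudence's branch passes to Prudence's issue by representation.
The 1/4 is divided into 3 equal shares of 1/12 among Fiona, Tessa, Albert.
Fiona is living and takes 1/12.
Tessa is living and takes 1/12.
Albert is living and takes 1/12.
Rose is living and takes 1/2.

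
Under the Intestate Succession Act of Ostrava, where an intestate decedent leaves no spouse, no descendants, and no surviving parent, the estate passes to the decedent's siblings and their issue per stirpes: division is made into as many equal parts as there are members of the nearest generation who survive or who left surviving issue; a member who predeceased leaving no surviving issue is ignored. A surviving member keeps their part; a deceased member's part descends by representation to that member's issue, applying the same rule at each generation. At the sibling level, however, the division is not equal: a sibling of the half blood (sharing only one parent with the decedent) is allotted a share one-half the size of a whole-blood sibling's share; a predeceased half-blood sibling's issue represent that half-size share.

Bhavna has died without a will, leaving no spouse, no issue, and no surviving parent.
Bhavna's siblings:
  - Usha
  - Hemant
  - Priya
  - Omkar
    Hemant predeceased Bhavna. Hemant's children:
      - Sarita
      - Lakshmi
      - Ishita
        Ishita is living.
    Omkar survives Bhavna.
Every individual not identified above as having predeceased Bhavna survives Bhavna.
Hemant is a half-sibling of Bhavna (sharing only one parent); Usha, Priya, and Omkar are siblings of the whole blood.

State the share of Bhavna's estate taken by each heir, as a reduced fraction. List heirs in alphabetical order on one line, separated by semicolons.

No spouse, descendants, or parent survives, so the estate passes to Bhavna's siblings per stirpes.
Half-blood siblings count for one-half the weight of whole-blood siblings at the initial division.
Dividing 1 in proportion to weights (total weight 7/2): Usha (weight 1) → 2/7; Hemant (weight 1/2) → 1/7; Priya (weight 1) → 2/7; Omkar (weight 1) → 2/7.
Usha is living and takes 2/7.
Hemant predeceased; the 1/7 allotted to Hemant's branch passes to Hemant's issue by representation.
The 1/7 is divided into 3 equal shares of 1/21 among Sarita, Lakshmi, Ishita.
Sarita is living and takes 1/21.
Lakshmi is living and takes 1/21.
Ishita is living and takes 1/21.
Priya is living and takes 2/7.
Omkar is living and takes 2/7.

Ishita 1/21; Lakshmi 1/21; Omkar 2/7; Priya 2/7; Sarita 1/21; Usha 2/7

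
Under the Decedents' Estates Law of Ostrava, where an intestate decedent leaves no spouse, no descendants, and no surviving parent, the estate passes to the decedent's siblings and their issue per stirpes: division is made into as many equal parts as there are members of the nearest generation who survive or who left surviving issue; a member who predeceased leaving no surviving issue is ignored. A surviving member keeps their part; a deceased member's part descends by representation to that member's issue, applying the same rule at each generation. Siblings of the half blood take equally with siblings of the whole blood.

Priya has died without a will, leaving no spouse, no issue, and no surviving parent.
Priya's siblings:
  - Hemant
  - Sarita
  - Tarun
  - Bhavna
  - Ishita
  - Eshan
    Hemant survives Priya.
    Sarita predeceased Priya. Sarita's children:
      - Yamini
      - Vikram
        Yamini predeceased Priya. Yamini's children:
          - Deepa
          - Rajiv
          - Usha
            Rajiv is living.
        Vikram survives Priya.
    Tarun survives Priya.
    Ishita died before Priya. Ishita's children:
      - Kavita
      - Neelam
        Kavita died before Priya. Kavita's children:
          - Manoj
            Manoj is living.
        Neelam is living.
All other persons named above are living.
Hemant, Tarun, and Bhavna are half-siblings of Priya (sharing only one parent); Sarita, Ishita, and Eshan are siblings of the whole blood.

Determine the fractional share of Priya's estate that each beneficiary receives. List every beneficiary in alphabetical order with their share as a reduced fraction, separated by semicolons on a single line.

Bhavna 1/6; Deepa 1/36; Eshan 1/6; Hemant 1/6; Manoj 1/12; Neelam 1/12; Rajiv 1/36; Tarun 1/6; Usha 1/36; Vikram 1/12

No spouse, descendants, or parent survives, so the estate passes to Priya's siblings per stirpes.
Half-blood and whole-blood siblings take equally under the stated rule.
The estate is divided into 6 equal shares of 1/6 among Hemant, Sarita, Tarun, Bhavna, Ishita, Eshan.
Hemant is living and takes 1/6.
Sarita predeceased; the 1/6 allotted to Sarita's branch passes to Sarita's issue by representation.
The 1/6 is divided into 2 equal shares of 1/12 among Yamini, Vikram.
Yamini predeceased; the 1/12 allotted to Yamini's branch passes to Yamini's issue by representation.
The 1/12 is divided into 3 equal shares of 1/36 among Deepa, Rajiv, Usha.
Deepa is living and takes 1/36.
Rajiv is living and takes 1/36.
Usha is living and takes 1/36.
Vikram is living and takes 1/12.
Tarun is living and takes 1/6.
Bhavna is living and takes 1/6.
Ishita predeceased; the 1/6 allotted to Ishita's branch passes to Ishita's issue by representation.
The 1/6 is divided into 2 equal shares of 1/12 among Kavita, Neelam.
Kavita predeceased; the 1/12 allotted to Kavita's branch passes to Kavita's issue by representation.
Manoj is the sole taker at this level and receives the full 1/12.
Neelam is living and takes 1/12.
Eshan is living and takes 1/6.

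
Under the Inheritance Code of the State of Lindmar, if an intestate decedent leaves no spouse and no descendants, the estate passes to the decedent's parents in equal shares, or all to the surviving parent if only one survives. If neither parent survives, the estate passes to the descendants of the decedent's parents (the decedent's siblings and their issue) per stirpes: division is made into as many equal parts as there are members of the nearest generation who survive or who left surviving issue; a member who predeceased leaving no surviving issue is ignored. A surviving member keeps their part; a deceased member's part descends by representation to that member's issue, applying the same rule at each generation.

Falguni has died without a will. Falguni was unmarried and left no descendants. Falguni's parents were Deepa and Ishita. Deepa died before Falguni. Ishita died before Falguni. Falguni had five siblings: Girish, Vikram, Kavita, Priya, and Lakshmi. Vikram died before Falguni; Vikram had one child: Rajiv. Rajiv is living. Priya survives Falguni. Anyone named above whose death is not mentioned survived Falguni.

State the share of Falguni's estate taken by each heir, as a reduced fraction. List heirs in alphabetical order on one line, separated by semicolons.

Girish 1/5; Kavita 1/5; Lakshmi 1/5; Priya 1/5; Rajiv 1/5

Neither parent survives and there are no descendants, so the estate passes to Falguni's siblings and their issue per stirpes.
The estate is divided into 5 equal shares of 1/5 among Girish, Vikram, Kavita, Priya, Lakshmi.
Girish is living and takes 1/5.
Vikram predeceased; the 1/5 allotted to Vikram's branch passes to Vikram's issue by representation.
Rajiv is the sole taker at this level and receives the full 1/5.
Kavita is living and takes 1/5.
Priya is living and takes 1/5.
Lakshmi is living and takes 1/5.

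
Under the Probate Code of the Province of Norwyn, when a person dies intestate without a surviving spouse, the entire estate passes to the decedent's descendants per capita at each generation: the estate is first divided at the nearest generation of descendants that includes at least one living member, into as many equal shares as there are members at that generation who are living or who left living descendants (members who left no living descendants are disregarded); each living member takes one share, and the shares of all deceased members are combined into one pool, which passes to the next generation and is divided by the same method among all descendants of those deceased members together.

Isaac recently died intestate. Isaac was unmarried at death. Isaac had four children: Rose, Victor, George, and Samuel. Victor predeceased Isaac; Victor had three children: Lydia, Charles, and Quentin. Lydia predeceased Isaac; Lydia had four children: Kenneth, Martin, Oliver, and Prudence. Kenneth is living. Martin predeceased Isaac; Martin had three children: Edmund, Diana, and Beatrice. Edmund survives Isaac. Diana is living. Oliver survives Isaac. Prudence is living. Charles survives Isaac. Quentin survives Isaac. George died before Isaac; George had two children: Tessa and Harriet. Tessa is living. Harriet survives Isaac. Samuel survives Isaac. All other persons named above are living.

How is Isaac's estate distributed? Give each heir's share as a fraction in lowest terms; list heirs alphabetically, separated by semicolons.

There is no surviving spouse, so the entire estate passes to Isaac's descendants per capita at each generation.
At generation 1 (Rose, Victor, George, Samuel) there are 4 shares of (1)/4 = 1/4 each.
Living: Rose and Samuel — each takes 1/4.
Deceased: Victor and George. Their combined 1/2 is pooled and carried to generation 2.
At generation 2 (Lydia, Charles, Quentin, Tessa, Harriet) there are 5 shares of (1/2)/5 = 1/10 each.
Living: Charles, Quentin, Tessa, and Harriet — each takes 1/10.
Deceased: Lydia. That 1/10 share is carried to generation 3.
At generation 3 (Kenneth, Martin, Oliver, Prudence) there are 4 shares of (1/10)/4 = 1/40 each.
Living: Kenneth, Oliver, and Prudence — each takes 1/40.
Deceased: Martin. That 1/40 share is carried to generation 4.
At generation 4 (Edmund, Diana, Beatrice) there are 3 shares of (1/40)/3 = 1/120 each.
Living: Edmund, Diana, and Beatrice — each takes 1/120.

Beatrice 1/120; Charles 1/10; Diana 1/120; Edmund 1/120; Harriet 1/10; Kenneth 1/40; Oliver 1/40; Prudence 1/40; Quentin 1/10; Rose 1/4; Samuel 1/4; Tessa 1/10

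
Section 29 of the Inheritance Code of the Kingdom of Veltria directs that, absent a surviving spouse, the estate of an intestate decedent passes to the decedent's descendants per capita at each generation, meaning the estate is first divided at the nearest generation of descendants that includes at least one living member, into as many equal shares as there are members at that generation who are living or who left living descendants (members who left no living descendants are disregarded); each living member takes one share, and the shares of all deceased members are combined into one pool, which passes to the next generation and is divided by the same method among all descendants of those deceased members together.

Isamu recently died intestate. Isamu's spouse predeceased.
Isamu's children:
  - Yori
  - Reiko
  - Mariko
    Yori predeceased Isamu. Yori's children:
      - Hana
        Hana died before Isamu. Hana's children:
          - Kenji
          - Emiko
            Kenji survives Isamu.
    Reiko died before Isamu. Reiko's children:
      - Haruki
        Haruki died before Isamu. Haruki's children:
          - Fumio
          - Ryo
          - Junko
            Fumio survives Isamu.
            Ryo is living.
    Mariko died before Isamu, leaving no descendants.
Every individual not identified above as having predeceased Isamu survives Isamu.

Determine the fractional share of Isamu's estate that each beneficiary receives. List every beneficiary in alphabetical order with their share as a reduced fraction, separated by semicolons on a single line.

There is no surviving spouse, so the entire estate passes to Isamu's descendants per capita at each generation.
No one at generation 1 (Yori, Reiko) is living; moving to the next generation.
No one at generation 2 (Hana, Haruki) is living; moving to the next generation.
At generation 3 (Kenji, Emiko, Fumio, Ryo, Junko) there are 5 shares of (1)/5 = 1/5 each.
Living: Kenji, Emiko, Fumio, Ryo, and Junko — each takes 1/5.

Emiko 1/5; Fumio 1/5; Junko 1/5; Kenji 1/5; Ryo 1/5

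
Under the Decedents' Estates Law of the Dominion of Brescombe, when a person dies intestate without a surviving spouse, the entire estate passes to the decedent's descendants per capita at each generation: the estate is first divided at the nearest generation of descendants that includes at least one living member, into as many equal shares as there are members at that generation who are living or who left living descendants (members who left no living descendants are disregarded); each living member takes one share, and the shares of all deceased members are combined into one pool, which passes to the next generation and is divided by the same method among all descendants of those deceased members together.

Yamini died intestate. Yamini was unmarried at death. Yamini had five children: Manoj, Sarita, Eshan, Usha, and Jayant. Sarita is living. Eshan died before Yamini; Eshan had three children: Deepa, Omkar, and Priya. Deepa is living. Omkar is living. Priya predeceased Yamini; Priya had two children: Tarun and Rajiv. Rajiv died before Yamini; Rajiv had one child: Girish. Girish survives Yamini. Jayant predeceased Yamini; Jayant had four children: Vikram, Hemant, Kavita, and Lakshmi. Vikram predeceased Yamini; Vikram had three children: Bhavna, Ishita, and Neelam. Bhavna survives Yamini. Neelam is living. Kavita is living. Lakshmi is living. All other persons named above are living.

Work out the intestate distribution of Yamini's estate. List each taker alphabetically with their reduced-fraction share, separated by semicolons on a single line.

Bhavna 4/175; Deepa 2/35; Girish 4/175; Hemant 2/35; Ishita 4/175; Kavita 2/35; Lakshmi 2/35; Manoj 1/5; Neelam 4/175; Omkar 2/35; Sarita 1/5; Tarun 4/175; Usha 1/5

There is no surviving spouse, so the entire estate passes to Yamini's descendants per capita at each generation.
At generation 1 (Manoj, Sarita, Eshan, Usha, Jayant) there are 5 shares of (1)/5 = 1/5 each.
Living: Manoj, Sarita, and Usha — each takes 1/5.
Deceased: Eshan and Jayant. Their combined 2/5 is pooled and carried to generation 2.
At generation 2 (Deepa, Omkar, Priya, Vikram, Hemant, Kavita, Lakshmi) there are 7 shares of (2/5)/7 = 2/35 each.
Living: Deepa, Omkar, Hemant, Kavita, and Lakshmi — each takes 2/35.
Deceased: Priya and Vikram. Their combined 4/35 is pooled and carried to generation 3.
At generation 3 (Tarun, Rajiv, Bhavna, Ishita, Neelam) there are 5 shares of (4/35)/5 = 4/175 each.
Living: Tarun, Bhavna, Ishita, and Neelam — each takes 4/175.
Deceased: Rajiv. That 4/175 share is carried to generation 4.
At generation 4 (Girish) there are 1 shares of (4/175)/1 = 4/175 each.
Living: Girish — each takes 4/175.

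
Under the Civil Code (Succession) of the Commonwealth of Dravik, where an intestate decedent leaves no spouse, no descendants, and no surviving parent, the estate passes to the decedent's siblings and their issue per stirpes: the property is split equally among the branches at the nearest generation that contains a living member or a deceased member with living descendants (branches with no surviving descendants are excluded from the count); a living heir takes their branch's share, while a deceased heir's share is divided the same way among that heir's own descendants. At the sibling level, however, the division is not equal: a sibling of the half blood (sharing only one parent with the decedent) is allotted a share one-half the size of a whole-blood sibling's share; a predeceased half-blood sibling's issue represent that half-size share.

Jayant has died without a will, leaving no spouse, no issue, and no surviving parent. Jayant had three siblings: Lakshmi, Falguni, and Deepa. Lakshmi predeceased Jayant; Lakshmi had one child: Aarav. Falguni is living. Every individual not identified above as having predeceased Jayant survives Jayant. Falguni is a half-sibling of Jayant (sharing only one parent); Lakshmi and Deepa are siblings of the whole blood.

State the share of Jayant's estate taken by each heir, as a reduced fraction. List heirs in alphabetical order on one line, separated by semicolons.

No spouse, descendants, or parent survives, so the estate passes to Jayant's siblings per stirpes.
Half-blood siblings count for one-half the weight of whole-blood siblings at the initial division.
Dividing 1 in proportion to weights (total weight 5/2): Lakshmi (weight 1) → 2/5; Falguni (weight 1/2) → 1/5; Deepa (weight 1) → 2/5.
Lakshmi predeceased; the 2/5 allotted to Lakshmi's branch passes to Lakshmi's issue by representation.
Aarav is the sole taker at this level and receives the full 2/5.
Falguni is living and takes 1/5.
Deepa is living and takes 2/5.

Aarav 2/5; Deepa 2/5; Falguni 1/5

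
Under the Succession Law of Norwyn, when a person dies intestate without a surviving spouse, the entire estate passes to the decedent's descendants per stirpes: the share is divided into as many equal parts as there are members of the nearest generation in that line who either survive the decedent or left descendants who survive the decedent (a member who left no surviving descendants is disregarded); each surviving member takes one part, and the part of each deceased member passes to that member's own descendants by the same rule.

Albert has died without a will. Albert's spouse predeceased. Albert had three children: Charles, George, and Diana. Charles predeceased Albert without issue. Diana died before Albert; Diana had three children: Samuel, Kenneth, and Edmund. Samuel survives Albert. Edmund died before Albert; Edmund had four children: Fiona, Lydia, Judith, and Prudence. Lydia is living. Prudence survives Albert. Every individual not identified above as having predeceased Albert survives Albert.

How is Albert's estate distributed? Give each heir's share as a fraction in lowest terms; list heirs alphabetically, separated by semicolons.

Fiona 1/24; George 1/2; Judith 1/24; Kenneth 1/6; Lydia 1/24; Prudence 1/24; Samuel 1/6

There is no surviving spouse, so the entire estate passes to Albert's descendants per stirpes.
Charles left no surviving issue, so that branch lapses and is disregarded.
The estate is divided into 2 equal shares of 1/2 among George, Diana.
George is living and takes 1/2.
Diana predeceased; the 1/2 allotted to Diana's branch passes to Diana's issue by representation.
The 1/2 is divided into 3 equal shares of 1/6 among Samuel, Kenneth, Edmund.
Samuel is living and takes 1/6.
Kenneth is living and takes 1/6.
Edmund predeceased; the 1/6 allotted to Edmund's branch passes to Edmund's issue by representation.
The 1/6 is divided into 4 equal shares of 1/24 among Fiona, Lydia, Judith, Prudence.
Fiona is living and takes 1/24.
Lydia is living and takes 1/24.
Judith is living and takes 1/24.
Prudence is living and takes 1/24.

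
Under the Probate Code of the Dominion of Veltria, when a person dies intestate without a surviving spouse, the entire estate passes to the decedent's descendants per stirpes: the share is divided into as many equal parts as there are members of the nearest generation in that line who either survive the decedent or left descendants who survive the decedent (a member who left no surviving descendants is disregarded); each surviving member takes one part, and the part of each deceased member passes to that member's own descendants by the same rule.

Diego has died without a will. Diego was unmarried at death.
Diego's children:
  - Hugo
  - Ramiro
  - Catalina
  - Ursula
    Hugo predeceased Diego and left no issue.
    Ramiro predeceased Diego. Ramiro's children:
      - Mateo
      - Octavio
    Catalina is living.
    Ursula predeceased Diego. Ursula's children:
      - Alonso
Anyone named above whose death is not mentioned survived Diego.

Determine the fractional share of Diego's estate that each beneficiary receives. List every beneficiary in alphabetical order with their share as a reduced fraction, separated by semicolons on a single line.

Alonso 1/3; Catalina 1/3; Mateo 1/6; Octavio 1/6

There is no surviving spouse, so the entire estate passes to Diego's descendants per stirpes.
Hugo left no surviving issue, so that branch lapses and is disregarded.
The estate is divided into 3 equal shares of 1/3 among Ramiro, Catalina, Ursula.
Ramiro predeceased; the 1/3 allotted to Ramiro's branch passes to Ramiro's issue by representation.
The 1/3 is divided into 2 equal shares of 1/6 among Mateo, Octavio.
Mateo is living and takes 1/6.
Octavio is living and takes 1/6.
Catalina is living and takes 1/3.
Ursula predeceased; the 1/3 allotted to Ursula's branch passes to Ursula's issue by representation.
Alonso is the sole taker at this level and receives the full 1/3.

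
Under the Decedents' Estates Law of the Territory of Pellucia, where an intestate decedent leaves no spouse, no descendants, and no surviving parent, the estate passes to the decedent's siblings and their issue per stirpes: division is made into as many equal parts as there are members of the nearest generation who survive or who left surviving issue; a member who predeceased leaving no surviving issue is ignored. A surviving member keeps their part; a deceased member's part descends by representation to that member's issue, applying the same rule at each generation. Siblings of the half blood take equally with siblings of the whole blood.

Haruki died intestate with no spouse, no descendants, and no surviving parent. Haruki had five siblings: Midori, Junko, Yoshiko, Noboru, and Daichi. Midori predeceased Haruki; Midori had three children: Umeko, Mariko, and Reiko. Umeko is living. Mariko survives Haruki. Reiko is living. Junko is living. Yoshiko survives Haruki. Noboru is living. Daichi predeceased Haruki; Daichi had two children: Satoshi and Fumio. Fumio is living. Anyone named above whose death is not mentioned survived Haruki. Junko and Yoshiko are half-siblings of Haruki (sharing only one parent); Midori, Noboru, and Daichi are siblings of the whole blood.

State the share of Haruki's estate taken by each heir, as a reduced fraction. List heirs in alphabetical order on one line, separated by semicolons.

No spouse, descendants, or parent survives, so the estate passes to Haruki's siblings per stirpes.
Half-blood and whole-blood siblings take equally under the stated rule.
The estate is divided into 5 equal shares of 1/5 among Midori, Junko, Yoshiko, Noboru, Daichi.
Midori predeceased; the 1/5 allotted to Midori's branch passes to Midori's issue by representation.
The 1/5 is divided into 3 equal shares of 1/15 among Umeko, Mariko, Reiko.
Umeko is living and takes 1/15.
Mariko is living and takes 1/15.
Reiko is living and takes 1/15.
Junko is living and takes 1/5.
Yoshiko is living and takes 1/5.
Noboru is living and takes 1/5.
Daichi predeceased; the 1/5 allotted to Daichi's branch passes to Daichi's issue by representation.
The 1/5 is divided into 2 equal shares of 1/10 among Satoshi, Fumio.
Satoshi is living and takes 1/10.
Fumio is living and takes 1/10.

Fumio 1/10; Junko 1/5; Mariko 1/15; Noboru 1/5; Reiko 1/15; Satoshi 1/10; Umeko 1/15; Yoshiko 1/5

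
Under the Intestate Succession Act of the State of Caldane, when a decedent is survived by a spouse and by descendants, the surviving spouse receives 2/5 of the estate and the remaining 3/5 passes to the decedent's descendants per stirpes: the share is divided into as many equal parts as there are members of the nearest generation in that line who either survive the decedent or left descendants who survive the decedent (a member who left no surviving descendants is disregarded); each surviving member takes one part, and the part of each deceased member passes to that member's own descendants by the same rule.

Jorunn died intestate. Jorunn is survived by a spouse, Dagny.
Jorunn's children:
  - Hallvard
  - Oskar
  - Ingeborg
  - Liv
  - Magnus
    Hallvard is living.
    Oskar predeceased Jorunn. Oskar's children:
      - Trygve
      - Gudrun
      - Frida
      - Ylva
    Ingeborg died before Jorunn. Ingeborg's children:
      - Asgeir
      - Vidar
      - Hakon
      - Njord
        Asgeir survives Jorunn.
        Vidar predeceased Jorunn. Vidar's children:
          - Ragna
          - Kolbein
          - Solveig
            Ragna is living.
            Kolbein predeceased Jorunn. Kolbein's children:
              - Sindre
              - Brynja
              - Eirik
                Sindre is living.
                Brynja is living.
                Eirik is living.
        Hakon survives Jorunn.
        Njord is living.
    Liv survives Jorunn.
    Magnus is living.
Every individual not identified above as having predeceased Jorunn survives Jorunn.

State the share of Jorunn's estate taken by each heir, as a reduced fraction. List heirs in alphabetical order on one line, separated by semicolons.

Dagny, as surviving spouse, takes 2/5.
The remaining 3/5 passes to Jorunn's descendants per stirpes.
The 3/5 is divided into 5 equal shares of 3/25 among Hallvard, Oskar, Ingeborg, Liv, Magnus.
Hallvard is living and takes 3/25.
Oskar predeceased; the 3/25 allotted to Oskar's branch passes to Oskar's issue by representation.
The 3/25 is divided into 4 equal shares of 3/100 among Trygve, Gudrun, Frida, Ylva.
Trygve is living and takes 3/100.
Gudrun is living and takes 3/100.
Frida is living and takes 3/100.
Ylva is living and takes 3/100.
Ingeborg predeceased; the 3/25 allotted to Ingeborg's branch passes to Ingeborg's issue by representation.
The 3/25 is divided into 4 equal shares of 3/100 among Asgeir, Vidar, Hakon, Njord.
Asgeir is living and takes 3/100.
Vidar predeceased; the 3/100 allotted to Vidar's branch passes to Vidar's issue by representation.
The 3/100 is divided into 3 equal shares of 1/100 among Ragna, Kolbein, Solveig.
Ragna is living and takes 1/100.
Kolbein predeceased; the 1/100 allotted to Kolbein's branch passes to Kolbein's issue by representation.
The 1/100 is divided into 3 equal shares of 1/300 among Sindre, Brynja, Eirik.
Sindre is living and takes 1/300.
Brynja is living and takes 1/300.
Eirik is living and takes 1/300.
Solveig is living and takes 1/100.
Hakon is living and takes 3/100.
Njord is living and takes 3/100.
Liv is living and takes 3/25.
Magnus is living and takes 3/25.

Asgeir 3/100; Brynja 1/300; Dagny 2/5; Eirik 1/300; Frida 3/100; Gudrun 3/100; Hakon 3/100; Hallvard 3/25; Liv 3/25; Magnus 3/25; Njord 3/100; Ragna 1/100; Sindre 1/300; Solveig 1/100; Trygve 3/100; Ylva 3/100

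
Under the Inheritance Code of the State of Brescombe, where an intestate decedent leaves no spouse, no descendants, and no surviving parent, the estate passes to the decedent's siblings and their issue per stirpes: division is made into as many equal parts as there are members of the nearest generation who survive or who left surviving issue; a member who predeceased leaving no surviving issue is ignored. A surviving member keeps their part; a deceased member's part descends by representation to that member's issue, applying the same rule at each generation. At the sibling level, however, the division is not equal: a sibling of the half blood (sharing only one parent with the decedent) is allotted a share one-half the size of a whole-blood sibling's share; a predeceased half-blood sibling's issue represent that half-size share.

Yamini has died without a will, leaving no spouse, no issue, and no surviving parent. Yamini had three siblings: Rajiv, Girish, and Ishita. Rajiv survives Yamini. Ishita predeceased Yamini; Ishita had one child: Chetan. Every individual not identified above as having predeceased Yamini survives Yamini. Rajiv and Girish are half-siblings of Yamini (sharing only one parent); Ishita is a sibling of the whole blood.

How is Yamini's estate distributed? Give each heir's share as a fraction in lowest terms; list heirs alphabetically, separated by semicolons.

Chetan 1/2; Girish 1/4; Rajiv 1/4

No spouse, descendants, or parent survives, so the estate passes to Yamini's siblings per stirpes.
Half-blood siblings count for one-half the weight of whole-blood siblings at the initial division.
Dividing 1 in proportion to weights (total weight 2): Rajiv (weight 1/2) → 1/4; Girish (weight 1/2) → 1/4; Ishita (weight 1) → 1/2.
Rajiv is living and takes 1/4.
Girish is living and takes 1/4.
Ishita predeceased; the 1/2 allotted to Ishita's branch passes to Ishita's issue by representation.
Chetan is the sole taker at this level and receives the full 1/2.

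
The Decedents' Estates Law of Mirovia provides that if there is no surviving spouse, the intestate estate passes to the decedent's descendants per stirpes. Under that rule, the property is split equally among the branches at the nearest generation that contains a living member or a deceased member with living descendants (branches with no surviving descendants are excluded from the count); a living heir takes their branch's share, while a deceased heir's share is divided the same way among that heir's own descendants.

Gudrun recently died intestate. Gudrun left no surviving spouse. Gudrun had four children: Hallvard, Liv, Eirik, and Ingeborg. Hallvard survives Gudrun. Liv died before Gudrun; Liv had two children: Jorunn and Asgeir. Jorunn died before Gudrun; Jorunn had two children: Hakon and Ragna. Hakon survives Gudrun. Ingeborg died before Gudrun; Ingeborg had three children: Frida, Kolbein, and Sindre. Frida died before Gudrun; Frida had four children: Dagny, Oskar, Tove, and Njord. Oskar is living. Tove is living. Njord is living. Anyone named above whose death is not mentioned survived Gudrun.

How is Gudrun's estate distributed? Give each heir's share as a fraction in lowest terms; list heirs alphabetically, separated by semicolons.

Asgeir 1/8; Dagny 1/48; Eirik 1/4; Hakon 1/16; Hallvard 1/4; Kolbein 1/12; Njord 1/48; Oskar 1/48; Ragna 1/16; Sindre 1/12; Tove 1/48

There is no surviving spouse, so the entire estate passes to Gudrun's descendants per stirpes.
The estate is divided into 4 equal shares of 1/4 among Hallvard, Liv, Eirik, Ingeborg.
Hallvard is living and takes 1/4.
Liv predeceased; the 1/4 allotted to Liv's branch passes to Liv's issue by representation.
The 1/4 is divided into 2 equal shares of 1/8 among Jorunn, Asgeir.
Jorunn predeceased; the 1/8 allotted to Jorunn's branch passes to Jorunn's issue by representation.
The 1/8 is divided into 2 equal shares of 1/16 among Hakon, Ragna.
Hakon is living and takes 1/16.
Ragna is living and takes 1/16.
Asgeir is living and takes 1/8.
Eirik is living and takes 1/4.
Ingeborg predeceased; the 1/4 allotted to Ingeborg's branch passes to Ingeborg's issue by representation.
The 1/4 is divided into 3 equal shares of 1/12 among Frida, Kolbein, Sindre.
Frida predeceased; the 1/12 allotted to Frida's branch passes to Frida's issue by representation.
The 1/12 is divided into 4 equal shares of 1/48 among Dagny, Oskar, Tove, Njord.
Dagny is living and takes 1/48.
Oskar is living and takes 1/48.
Tove is living and takes 1/48.
Njord is living and takes 1/48.
Kolbein is living and takes 1/12.
Sindre is living and takes 1/12.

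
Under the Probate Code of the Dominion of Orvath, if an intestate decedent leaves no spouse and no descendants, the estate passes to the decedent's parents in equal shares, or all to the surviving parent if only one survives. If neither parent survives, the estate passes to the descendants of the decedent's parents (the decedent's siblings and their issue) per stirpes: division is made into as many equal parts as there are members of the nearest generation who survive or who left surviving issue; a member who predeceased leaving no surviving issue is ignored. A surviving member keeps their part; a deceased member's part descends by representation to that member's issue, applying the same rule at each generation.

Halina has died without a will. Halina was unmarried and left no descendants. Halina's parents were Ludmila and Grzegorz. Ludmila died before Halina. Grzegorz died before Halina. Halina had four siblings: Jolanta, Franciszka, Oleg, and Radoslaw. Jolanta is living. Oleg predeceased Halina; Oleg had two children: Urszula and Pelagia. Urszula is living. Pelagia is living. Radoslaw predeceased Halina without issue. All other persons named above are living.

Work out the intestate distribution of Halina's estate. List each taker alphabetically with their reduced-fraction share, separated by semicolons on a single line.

Franciszka 1/3; Jolanta 1/3; Pelagia 1/6; Urszula 1/6

Neither parent survives and there are no descendants, so the estate passes to Halina's siblings and their issue per stirpes.
Radoslaw left no surviving issue, so that branch lapses and is disregarded.
The estate is divided into 3 equal shares of 1/3 among Jolanta, Franciszka, Oleg.
Jolanta is living and takes 1/3.
Franciszka is living and takes 1/3.
Oleg predeceased; the 1/3 allotted to Oleg's branch passes to Oleg's issue by representation.
The 1/3 is divided into 2 equal shares of 1/6 among Urszula, Pelagia.
Urszula is living and takes 1/6.
Pelagia is living and takes 1/6.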